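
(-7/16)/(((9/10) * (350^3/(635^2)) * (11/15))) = -16129/2587200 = -0.01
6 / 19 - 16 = -15.68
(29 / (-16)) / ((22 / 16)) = -29 / 22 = -1.32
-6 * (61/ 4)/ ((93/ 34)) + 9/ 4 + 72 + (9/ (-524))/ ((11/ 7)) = 3644033/ 89342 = 40.79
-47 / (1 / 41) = -1927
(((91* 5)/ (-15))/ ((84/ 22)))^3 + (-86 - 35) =-3629879/ 5832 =-622.41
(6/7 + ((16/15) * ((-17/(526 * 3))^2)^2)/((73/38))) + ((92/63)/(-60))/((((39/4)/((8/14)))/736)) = -52093164699294436/270309658806029115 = -0.19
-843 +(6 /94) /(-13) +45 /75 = -2573547 /3055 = -842.40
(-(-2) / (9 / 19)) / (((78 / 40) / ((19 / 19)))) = 760 / 351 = 2.17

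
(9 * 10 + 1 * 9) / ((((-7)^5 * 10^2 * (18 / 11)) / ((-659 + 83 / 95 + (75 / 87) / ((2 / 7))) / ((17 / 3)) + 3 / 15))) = 186862357 / 44980334000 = 0.00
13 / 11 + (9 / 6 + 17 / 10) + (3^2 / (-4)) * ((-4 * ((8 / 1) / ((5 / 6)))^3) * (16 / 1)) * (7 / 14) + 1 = 87596264 / 1375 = 63706.37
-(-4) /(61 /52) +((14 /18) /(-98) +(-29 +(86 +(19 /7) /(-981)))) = 2409563 /39894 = 60.40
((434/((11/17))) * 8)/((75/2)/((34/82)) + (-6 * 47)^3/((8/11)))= -0.00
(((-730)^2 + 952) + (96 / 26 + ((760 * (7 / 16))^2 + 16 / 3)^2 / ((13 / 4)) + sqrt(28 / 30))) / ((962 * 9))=sqrt(210) / 129870 + 1760486218585 / 4051944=434479.41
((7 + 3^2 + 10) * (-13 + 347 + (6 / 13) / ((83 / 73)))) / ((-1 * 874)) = -15688 / 1577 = -9.95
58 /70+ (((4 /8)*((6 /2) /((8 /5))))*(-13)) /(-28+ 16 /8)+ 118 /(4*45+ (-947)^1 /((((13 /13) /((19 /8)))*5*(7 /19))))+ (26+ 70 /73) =670654165543 /23830341920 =28.14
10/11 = 0.91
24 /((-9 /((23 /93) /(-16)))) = 23 /558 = 0.04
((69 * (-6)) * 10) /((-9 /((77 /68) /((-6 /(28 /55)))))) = -2254 /51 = -44.20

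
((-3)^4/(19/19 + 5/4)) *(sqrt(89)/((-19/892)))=-32112 *sqrt(89)/19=-15944.42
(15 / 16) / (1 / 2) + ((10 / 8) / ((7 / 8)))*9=825 / 56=14.73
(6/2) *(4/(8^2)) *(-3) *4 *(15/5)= -27/4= -6.75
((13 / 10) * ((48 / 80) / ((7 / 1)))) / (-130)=-3 / 3500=-0.00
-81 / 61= -1.33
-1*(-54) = 54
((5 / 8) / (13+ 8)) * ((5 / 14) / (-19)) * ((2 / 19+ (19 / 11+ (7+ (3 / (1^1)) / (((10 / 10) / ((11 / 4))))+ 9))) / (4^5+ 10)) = -11125 / 788354688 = -0.00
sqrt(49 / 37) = 7 * sqrt(37) / 37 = 1.15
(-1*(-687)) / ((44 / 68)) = 11679 / 11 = 1061.73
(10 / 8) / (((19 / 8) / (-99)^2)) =98010 / 19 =5158.42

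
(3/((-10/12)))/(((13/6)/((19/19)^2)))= -108/65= -1.66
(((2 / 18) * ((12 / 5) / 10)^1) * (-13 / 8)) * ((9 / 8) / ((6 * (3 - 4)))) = 13 / 1600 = 0.01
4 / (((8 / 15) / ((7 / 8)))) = 105 / 16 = 6.56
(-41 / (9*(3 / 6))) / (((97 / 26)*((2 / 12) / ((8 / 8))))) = -4264 / 291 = -14.65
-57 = -57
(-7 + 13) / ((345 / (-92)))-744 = -3728 / 5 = -745.60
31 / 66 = 0.47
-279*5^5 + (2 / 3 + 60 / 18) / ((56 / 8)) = -6103121 / 7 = -871874.43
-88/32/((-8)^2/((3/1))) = -33/256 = -0.13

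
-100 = -100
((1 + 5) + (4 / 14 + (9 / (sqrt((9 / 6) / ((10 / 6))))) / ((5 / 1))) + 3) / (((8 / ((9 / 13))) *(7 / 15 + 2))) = 81 *sqrt(10) / 3848 + 675 / 2072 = 0.39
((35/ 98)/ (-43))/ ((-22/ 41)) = 205/ 13244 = 0.02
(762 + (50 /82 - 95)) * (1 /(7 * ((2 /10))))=136860 /287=476.86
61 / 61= 1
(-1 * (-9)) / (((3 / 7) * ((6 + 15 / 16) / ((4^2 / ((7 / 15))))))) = 3840 / 37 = 103.78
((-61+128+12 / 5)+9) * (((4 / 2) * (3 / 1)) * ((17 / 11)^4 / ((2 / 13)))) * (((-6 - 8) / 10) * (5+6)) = -8938083336 / 33275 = -268612.57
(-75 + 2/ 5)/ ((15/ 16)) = -5968/ 75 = -79.57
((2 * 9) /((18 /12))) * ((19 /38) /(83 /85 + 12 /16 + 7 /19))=12920 /4511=2.86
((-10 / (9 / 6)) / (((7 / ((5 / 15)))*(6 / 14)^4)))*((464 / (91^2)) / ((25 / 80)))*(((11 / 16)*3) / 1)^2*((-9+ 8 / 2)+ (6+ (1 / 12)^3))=-3266879 / 454896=-7.18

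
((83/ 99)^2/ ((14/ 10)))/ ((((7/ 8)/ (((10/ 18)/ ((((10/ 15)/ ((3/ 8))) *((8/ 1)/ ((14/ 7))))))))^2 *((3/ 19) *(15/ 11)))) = 3272275/ 176033088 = 0.02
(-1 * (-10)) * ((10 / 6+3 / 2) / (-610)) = -19 / 366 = -0.05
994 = 994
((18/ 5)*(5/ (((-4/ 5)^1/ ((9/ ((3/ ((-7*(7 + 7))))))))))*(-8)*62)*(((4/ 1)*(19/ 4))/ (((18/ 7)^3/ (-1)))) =3666415.93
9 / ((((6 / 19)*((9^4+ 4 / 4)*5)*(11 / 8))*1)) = 114 / 180455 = 0.00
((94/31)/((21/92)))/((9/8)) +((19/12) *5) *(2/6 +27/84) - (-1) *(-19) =-188267/93744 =-2.01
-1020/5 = -204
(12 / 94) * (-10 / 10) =-6 / 47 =-0.13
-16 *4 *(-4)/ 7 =256/ 7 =36.57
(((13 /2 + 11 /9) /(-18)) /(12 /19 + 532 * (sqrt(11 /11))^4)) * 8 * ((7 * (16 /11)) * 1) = -73948 /1127115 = -0.07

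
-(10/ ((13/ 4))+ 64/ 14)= -696/ 91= -7.65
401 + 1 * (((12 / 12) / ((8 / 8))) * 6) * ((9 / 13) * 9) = 5699 / 13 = 438.38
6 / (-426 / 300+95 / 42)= 1575 / 221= 7.13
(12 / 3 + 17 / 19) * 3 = 279 / 19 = 14.68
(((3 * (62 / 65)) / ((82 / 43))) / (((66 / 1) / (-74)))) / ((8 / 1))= -49321 / 234520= -0.21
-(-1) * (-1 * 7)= -7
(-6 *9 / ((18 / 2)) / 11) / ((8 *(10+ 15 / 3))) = -1 / 220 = -0.00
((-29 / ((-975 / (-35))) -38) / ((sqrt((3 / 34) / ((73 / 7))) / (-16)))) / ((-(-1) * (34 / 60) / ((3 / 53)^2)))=730848 * sqrt(52122) / 4345523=38.40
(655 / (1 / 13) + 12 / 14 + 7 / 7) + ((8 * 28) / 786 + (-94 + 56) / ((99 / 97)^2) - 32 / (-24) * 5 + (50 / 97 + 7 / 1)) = 7405712913737 / 871789149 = 8494.84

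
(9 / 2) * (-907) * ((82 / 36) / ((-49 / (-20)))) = -185935 / 49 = -3794.59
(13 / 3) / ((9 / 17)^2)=3757 / 243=15.46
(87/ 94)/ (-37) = -87/ 3478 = -0.03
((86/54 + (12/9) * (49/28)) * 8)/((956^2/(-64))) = -3392/1542267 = -0.00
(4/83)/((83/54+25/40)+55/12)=864/120931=0.01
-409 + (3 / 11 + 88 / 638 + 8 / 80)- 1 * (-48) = -1149961 / 3190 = -360.49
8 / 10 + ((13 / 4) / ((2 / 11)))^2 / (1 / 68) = 1738229 / 80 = 21727.86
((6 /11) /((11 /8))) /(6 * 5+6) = 4 /363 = 0.01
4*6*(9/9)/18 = 4/3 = 1.33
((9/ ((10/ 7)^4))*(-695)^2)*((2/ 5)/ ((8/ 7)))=365319.05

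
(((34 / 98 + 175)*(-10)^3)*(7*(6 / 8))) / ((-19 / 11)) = 70884000 / 133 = 532962.41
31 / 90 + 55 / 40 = 619 / 360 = 1.72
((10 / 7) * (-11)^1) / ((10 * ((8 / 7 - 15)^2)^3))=-184877 / 832972004929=-0.00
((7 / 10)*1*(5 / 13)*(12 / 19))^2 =1764 / 61009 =0.03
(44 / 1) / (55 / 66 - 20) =-264 / 115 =-2.30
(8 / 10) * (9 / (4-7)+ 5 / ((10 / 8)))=4 / 5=0.80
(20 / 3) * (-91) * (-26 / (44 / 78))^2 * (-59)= 9200640540 / 121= 76038351.57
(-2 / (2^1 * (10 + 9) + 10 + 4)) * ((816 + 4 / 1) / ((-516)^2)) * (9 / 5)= -41 / 192296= -0.00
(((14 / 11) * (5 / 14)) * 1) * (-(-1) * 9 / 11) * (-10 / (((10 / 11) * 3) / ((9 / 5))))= -27 / 11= -2.45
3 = 3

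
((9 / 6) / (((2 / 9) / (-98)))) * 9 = -11907 / 2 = -5953.50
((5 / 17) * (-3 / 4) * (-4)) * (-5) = -75 / 17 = -4.41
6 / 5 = 1.20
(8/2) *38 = 152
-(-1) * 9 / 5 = 9 / 5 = 1.80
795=795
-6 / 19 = -0.32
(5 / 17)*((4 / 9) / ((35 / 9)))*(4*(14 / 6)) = 16 / 51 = 0.31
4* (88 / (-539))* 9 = -288 / 49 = -5.88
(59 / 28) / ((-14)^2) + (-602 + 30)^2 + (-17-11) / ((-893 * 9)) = 14431123638151 / 44107056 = 327184.01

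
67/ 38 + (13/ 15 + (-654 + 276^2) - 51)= 75473.63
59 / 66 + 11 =785 / 66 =11.89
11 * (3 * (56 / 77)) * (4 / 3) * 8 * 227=58112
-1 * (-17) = 17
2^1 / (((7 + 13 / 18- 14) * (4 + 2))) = -6 / 113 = -0.05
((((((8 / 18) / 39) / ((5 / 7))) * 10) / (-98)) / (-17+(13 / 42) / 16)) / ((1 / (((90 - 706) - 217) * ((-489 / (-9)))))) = -17379712 / 4005261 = -4.34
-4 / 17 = -0.24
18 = 18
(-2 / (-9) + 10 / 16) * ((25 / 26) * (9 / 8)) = 0.92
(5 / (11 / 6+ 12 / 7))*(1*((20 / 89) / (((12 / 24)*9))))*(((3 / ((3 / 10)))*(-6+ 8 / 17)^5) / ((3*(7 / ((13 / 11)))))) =-381630091648000 / 1864043644023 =-204.73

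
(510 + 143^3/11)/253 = 266347/253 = 1052.75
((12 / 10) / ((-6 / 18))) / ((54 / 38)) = -38 / 15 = -2.53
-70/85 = -14/17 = -0.82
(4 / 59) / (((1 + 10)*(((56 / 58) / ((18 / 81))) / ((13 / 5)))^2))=142129 / 64397025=0.00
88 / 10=44 / 5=8.80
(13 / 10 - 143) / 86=-1417 / 860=-1.65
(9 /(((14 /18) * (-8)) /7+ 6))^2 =6561 /2116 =3.10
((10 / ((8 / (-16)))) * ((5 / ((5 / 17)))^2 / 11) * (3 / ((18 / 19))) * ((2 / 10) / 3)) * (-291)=1065254 / 33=32280.42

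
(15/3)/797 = 5/797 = 0.01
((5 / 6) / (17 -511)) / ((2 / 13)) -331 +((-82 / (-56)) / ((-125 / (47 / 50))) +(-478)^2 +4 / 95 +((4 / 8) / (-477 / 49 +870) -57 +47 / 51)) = 271743101152618481 / 1191349162500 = 228096.94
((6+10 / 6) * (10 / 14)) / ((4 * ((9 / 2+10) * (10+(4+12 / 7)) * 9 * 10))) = 23 / 344520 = 0.00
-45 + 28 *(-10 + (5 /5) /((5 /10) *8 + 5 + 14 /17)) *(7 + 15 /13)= -5003799 /2171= -2304.84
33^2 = 1089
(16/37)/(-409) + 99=1498151/15133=99.00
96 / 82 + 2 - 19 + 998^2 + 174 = 40842649 / 41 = 996162.17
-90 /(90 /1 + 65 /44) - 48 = -39432 /805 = -48.98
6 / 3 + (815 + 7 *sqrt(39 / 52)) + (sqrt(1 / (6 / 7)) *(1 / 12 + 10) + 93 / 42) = 7 *sqrt(3) / 2 + 121 *sqrt(42) / 72 + 11469 / 14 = 836.17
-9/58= -0.16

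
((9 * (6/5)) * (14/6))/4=63/10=6.30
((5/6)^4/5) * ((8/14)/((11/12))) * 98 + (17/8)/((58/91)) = 1271459/137808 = 9.23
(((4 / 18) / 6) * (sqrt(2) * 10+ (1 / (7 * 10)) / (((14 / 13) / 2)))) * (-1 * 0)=0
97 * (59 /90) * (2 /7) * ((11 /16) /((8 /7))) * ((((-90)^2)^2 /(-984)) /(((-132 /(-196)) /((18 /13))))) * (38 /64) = -485524297125 /545792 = -889577.53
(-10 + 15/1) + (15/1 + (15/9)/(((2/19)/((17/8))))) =2575/48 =53.65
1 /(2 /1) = 1 /2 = 0.50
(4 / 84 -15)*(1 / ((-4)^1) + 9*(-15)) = 84937 / 42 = 2022.31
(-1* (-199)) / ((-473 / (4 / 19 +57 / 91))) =-0.35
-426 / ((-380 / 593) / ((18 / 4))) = 1136781 / 380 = 2991.53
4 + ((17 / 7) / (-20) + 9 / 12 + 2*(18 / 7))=342 / 35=9.77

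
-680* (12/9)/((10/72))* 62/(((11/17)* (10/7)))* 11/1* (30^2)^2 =-3901250304000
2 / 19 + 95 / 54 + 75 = 78863 / 1026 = 76.86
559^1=559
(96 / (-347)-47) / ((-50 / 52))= 49.17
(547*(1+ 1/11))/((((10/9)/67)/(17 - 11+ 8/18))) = 12753852/55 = 231888.22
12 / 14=6 / 7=0.86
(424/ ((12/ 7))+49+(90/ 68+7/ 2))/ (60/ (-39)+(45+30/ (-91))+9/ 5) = 6988345/ 1042644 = 6.70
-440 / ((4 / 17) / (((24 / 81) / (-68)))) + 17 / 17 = 9.15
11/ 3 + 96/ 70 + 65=7354/ 105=70.04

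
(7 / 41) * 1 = 7 / 41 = 0.17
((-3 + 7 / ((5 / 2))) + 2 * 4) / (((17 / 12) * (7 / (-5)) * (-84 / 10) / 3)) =1170 / 833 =1.40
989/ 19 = 52.05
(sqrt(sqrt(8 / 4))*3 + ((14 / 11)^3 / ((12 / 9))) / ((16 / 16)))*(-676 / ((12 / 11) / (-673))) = 78023582 / 121 + 1251107*2^(1 / 4) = 2132648.34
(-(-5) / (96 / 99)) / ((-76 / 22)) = -1815 / 1216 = -1.49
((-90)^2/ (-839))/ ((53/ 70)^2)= -39690000/ 2356751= -16.84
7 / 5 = 1.40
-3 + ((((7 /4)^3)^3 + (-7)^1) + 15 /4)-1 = 38453063 /262144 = 146.69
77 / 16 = 4.81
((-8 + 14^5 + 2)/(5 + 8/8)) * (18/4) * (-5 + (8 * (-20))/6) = -12773177.50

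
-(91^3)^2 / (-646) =567869252041 / 646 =879054569.72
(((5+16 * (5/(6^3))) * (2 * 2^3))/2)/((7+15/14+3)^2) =45472/129735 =0.35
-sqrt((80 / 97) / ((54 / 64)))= -16*sqrt(2910) / 873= -0.99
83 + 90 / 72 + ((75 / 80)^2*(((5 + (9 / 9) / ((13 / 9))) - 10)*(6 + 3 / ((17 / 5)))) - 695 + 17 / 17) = -635.81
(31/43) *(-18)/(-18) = 31/43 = 0.72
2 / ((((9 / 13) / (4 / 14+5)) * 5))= 962 / 315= 3.05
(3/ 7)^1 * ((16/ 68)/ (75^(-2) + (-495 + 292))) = -33750/ 67941503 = -0.00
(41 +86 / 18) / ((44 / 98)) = 101.96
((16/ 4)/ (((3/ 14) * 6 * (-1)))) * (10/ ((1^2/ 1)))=-31.11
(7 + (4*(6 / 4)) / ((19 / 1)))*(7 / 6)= 973 / 114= 8.54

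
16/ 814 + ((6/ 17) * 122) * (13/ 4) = 968389/ 6919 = 139.96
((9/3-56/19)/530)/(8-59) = -1/513570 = -0.00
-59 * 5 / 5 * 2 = -118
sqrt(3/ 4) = sqrt(3)/ 2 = 0.87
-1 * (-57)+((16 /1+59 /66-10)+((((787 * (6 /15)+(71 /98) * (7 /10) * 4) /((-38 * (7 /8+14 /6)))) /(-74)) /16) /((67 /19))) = 10244963941 /160341720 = 63.89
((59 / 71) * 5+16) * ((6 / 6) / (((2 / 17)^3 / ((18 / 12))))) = 21091509 / 1136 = 18566.47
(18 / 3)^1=6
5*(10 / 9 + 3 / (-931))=46415 / 8379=5.54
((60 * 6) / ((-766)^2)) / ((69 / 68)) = 2040 / 3373847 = 0.00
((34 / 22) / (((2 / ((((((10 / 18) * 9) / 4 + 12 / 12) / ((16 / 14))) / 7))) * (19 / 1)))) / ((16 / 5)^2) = 3825 / 3424256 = 0.00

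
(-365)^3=-48627125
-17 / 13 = -1.31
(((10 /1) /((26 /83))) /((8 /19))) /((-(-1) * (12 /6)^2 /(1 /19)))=1.00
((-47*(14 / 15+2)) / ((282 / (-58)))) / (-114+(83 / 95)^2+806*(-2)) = -2303180 / 140132349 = -0.02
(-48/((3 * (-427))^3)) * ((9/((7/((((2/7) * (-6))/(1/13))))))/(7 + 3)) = -1248/19074348335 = -0.00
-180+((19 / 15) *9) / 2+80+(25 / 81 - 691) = -635843 / 810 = -784.99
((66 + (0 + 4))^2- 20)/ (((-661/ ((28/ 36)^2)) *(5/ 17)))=-813008/ 53541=-15.18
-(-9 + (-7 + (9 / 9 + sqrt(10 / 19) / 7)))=15 - sqrt(190) / 133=14.90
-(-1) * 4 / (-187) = -0.02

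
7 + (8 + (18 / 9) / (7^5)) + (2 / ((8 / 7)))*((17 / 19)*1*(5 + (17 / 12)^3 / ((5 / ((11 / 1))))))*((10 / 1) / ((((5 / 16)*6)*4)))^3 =264327890159 / 4655875140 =56.77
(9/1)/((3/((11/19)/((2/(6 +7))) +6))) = 1113/38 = 29.29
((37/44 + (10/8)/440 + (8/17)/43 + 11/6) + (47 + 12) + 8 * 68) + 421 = 1026.69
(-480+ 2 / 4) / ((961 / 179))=-171661 / 1922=-89.31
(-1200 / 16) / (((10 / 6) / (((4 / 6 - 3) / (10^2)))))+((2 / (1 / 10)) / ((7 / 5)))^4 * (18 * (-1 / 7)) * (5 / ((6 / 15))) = -449999647053 / 336140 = -1338726.86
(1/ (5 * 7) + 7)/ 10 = 123/ 175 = 0.70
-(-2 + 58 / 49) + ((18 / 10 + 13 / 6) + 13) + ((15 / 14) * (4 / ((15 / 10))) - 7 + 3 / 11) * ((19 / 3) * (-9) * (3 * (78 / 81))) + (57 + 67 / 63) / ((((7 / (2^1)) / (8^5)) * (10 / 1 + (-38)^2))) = 36287192611 / 35266770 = 1028.93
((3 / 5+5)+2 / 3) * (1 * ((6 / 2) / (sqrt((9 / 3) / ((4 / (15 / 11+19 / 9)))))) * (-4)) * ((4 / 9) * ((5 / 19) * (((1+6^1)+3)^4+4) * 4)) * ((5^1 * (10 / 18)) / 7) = -752300800 * sqrt(2838) / 463239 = -86515.24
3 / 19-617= -11720 / 19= -616.84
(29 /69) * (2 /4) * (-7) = -1.47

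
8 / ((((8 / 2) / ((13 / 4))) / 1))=13 / 2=6.50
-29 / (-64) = 29 / 64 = 0.45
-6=-6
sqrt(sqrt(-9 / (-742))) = sqrt(3) * 742^(3 / 4) / 742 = 0.33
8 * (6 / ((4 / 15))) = 180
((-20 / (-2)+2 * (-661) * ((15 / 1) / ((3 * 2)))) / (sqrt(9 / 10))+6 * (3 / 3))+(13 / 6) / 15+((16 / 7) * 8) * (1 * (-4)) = -3295 * sqrt(10) / 3- 42209 / 630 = -3540.23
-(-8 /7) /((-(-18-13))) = 8 /217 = 0.04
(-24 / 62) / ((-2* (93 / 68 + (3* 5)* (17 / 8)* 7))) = 272 / 315487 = 0.00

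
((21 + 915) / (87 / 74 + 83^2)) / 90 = 296 / 196105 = 0.00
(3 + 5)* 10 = 80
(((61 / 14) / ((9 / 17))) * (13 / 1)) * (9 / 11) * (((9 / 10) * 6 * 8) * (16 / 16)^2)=1455948 / 385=3781.68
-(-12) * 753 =9036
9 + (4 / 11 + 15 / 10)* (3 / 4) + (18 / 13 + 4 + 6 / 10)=16.38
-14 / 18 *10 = -70 / 9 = -7.78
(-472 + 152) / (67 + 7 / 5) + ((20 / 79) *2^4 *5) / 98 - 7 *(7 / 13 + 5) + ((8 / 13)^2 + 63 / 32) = -146389536829 / 3579776928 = -40.89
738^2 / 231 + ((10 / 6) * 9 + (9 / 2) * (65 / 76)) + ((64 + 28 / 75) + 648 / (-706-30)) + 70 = 50677570751 / 20189400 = 2510.11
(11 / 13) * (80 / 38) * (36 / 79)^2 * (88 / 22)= 2280960 / 1541527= 1.48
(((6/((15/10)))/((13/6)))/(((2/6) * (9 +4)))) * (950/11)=68400/1859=36.79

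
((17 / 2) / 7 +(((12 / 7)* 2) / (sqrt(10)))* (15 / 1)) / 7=17 / 98 +36* sqrt(10) / 49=2.50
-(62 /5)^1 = -12.40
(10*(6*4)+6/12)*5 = 2405/2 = 1202.50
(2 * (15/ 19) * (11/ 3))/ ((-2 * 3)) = -55/ 57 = -0.96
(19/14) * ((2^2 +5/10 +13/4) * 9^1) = 5301/56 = 94.66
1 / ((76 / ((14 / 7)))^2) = 1 / 1444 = 0.00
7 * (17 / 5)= 119 / 5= 23.80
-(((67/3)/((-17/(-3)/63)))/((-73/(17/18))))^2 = -219961/21316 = -10.32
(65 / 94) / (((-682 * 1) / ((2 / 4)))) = -65 / 128216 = -0.00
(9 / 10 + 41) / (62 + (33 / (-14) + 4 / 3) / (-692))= 6088908 / 9010055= 0.68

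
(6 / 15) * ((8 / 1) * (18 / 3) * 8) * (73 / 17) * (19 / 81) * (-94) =-33376768 / 2295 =-14543.25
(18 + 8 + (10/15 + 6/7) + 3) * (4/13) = 2564/273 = 9.39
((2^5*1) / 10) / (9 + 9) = 8 / 45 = 0.18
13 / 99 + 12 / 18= 79 / 99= 0.80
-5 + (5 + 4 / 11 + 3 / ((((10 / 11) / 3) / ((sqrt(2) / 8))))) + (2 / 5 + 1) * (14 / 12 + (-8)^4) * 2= 11474.18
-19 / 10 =-1.90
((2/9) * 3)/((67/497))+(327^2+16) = 21496939/201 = 106949.95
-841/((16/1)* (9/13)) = -10933/144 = -75.92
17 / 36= 0.47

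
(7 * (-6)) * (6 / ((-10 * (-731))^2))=-63 / 13359025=-0.00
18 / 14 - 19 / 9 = -52 / 63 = -0.83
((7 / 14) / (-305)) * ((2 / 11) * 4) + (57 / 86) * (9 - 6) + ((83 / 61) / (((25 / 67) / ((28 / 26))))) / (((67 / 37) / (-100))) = -805992787 / 3750890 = -214.88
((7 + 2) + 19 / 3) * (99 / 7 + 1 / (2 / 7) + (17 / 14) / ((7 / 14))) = 6463 / 21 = 307.76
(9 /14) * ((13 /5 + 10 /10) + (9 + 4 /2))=657 /70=9.39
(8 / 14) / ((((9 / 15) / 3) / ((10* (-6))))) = -1200 / 7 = -171.43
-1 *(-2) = 2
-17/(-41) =17/41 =0.41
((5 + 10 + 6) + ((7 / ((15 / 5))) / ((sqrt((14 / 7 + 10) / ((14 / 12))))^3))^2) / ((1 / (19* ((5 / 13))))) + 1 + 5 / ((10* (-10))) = 33723755101 / 218350080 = 154.45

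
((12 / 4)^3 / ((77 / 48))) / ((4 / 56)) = 2592 / 11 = 235.64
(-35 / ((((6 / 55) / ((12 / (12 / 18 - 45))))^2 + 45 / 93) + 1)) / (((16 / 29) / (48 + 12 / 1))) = -12849519375 / 5557759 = -2312.00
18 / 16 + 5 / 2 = 29 / 8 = 3.62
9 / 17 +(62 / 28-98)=-22671 / 238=-95.26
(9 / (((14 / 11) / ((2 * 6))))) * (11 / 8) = 3267 / 28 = 116.68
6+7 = 13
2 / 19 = 0.11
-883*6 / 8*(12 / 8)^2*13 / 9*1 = -34437 / 16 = -2152.31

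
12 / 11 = 1.09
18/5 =3.60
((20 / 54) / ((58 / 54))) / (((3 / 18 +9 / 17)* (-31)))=-1020 / 63829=-0.02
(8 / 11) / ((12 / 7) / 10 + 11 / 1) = 280 / 4301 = 0.07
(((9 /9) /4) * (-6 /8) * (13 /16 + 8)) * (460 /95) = -9729 /1216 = -8.00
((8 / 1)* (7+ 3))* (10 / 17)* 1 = 800 / 17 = 47.06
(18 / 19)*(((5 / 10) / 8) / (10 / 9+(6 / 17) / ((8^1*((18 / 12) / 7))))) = 1377 / 30628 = 0.04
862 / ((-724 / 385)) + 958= 180861 / 362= 499.62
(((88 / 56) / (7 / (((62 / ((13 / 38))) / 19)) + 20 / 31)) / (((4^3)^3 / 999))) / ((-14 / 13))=-492063 / 122028032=-0.00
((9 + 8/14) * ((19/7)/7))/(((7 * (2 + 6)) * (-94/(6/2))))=-0.00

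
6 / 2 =3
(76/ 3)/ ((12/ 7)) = 133/ 9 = 14.78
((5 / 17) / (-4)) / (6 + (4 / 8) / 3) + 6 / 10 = 3699 / 6290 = 0.59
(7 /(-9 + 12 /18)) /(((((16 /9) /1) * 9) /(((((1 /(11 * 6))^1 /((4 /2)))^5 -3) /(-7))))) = -24044785459 /1068657131520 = -0.02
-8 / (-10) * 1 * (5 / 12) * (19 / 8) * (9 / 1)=7.12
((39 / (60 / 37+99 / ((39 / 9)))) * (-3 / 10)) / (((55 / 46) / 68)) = -27.20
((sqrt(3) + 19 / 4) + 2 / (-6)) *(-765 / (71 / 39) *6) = -1581255 / 142 - 179010 *sqrt(3) / 71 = -15502.56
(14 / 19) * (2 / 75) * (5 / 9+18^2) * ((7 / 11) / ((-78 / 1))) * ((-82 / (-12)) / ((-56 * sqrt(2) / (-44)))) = -838327 * sqrt(2) / 6002100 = -0.20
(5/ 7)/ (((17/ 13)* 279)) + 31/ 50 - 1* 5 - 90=-156672269/ 1660050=-94.38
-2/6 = -0.33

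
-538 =-538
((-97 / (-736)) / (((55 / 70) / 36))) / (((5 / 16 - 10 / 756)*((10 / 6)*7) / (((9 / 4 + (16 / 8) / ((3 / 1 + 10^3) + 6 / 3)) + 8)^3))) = 1283323732344594801 / 688642002950000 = 1863.56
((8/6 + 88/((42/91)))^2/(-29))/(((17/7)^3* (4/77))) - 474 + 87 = -298542375/142477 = -2095.37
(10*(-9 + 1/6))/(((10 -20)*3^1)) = 53/18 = 2.94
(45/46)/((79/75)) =0.93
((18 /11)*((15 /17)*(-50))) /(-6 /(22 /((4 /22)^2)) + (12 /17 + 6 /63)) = -17151750 /188191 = -91.14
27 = 27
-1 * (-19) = 19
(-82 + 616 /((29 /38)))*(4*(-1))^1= -84120 /29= -2900.69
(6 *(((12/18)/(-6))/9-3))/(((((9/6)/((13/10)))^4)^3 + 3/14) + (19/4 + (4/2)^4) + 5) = -318345035113580384/555406344314492049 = -0.57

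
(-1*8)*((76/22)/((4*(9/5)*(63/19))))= -7220/6237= -1.16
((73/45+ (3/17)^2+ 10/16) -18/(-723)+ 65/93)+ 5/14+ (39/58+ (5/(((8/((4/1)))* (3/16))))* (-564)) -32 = -1190981959414427/157788416520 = -7547.97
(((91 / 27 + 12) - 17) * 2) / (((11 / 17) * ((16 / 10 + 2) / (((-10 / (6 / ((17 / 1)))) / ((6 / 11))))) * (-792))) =-7225 / 78732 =-0.09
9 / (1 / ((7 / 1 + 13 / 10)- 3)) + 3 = 507 / 10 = 50.70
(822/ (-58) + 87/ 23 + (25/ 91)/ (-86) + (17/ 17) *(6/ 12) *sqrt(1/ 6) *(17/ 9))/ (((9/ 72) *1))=-217003420/ 2609971 + 34 *sqrt(6)/ 27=-80.06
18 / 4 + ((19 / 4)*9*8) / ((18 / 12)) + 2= 469 / 2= 234.50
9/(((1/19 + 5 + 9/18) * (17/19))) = 6498/3587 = 1.81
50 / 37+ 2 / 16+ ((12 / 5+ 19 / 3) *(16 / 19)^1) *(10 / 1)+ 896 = 16383053 / 16872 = 971.02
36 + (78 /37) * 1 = 1410 /37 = 38.11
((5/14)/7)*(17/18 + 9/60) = 197/3528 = 0.06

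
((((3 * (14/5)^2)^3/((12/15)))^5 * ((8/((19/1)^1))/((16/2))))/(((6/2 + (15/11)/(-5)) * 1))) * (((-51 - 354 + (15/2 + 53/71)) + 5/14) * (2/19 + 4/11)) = -155891625808424894983260098283776240205692928/38193166255950927734375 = -4081662797049071956476.88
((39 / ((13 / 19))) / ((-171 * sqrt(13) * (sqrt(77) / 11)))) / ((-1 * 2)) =sqrt(1001) / 546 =0.06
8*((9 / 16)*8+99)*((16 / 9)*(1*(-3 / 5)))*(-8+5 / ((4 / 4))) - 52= 12988 / 5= 2597.60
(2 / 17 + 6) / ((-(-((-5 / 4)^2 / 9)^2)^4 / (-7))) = 134595740475586510848 / 2593994140625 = 51887449.69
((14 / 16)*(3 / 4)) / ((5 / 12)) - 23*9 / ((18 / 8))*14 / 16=-3157 / 40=-78.92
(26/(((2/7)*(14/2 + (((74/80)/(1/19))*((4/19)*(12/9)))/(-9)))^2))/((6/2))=297675/116714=2.55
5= 5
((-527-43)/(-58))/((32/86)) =12255/464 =26.41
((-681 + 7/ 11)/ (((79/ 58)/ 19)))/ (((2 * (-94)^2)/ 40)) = -41236840/ 1919621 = -21.48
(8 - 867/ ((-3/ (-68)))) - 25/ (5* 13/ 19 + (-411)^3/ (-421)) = -19644.00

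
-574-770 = -1344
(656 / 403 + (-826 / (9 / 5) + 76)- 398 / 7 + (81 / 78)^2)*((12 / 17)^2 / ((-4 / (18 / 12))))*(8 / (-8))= -1730976693 / 21196994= -81.66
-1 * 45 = -45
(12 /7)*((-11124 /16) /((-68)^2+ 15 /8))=-66744 /259049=-0.26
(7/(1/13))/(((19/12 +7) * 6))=182/103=1.77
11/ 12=0.92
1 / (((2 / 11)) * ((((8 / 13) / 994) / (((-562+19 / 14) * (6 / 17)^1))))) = -239072691 / 136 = -1757887.43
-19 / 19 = -1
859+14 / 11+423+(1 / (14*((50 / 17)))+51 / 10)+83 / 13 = 129607641 / 100100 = 1294.78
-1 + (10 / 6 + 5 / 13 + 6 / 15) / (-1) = -673 / 195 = -3.45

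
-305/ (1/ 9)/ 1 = -2745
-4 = -4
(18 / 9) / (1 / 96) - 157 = 35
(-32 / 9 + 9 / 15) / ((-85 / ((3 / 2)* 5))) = 133 / 510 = 0.26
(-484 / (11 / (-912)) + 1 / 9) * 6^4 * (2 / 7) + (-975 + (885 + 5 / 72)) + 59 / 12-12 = 7488819713 / 504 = 14858769.27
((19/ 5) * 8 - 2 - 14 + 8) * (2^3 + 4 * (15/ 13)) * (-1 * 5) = -18368/ 13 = -1412.92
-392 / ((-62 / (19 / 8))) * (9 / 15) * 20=5586 / 31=180.19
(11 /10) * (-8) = -44 /5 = -8.80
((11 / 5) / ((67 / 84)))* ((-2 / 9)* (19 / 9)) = -11704 / 9045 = -1.29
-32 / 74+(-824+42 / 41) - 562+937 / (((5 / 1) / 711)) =1000127699 / 7585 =131855.99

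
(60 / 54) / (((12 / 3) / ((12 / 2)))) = 5 / 3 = 1.67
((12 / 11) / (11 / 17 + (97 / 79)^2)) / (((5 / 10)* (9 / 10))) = 2121940 / 1885983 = 1.13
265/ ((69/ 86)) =22790/ 69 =330.29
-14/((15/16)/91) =-20384/15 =-1358.93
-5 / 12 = -0.42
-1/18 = -0.06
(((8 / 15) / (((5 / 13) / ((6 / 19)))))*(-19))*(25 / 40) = -5.20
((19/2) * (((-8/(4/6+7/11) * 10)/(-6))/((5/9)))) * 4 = 30096/43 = 699.91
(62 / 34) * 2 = 62 / 17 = 3.65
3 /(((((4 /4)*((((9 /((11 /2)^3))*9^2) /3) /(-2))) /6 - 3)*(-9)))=1331 /12465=0.11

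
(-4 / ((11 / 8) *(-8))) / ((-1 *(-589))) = 4 / 6479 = 0.00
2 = 2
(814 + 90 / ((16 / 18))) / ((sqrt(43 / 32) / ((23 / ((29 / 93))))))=7830879 * sqrt(86) / 1247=58236.23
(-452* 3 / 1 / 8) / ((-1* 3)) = 113 / 2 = 56.50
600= 600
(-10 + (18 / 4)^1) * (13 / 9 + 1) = -121 / 9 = -13.44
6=6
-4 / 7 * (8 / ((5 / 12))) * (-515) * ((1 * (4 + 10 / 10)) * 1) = 197760 / 7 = 28251.43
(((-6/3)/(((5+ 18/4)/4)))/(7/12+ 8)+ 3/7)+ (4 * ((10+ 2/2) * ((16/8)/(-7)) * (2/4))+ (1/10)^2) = -8144401/1369900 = -5.95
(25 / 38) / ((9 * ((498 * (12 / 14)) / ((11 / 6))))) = 1925 / 6131376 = 0.00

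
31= 31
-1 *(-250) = 250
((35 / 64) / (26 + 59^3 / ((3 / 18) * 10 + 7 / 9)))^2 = 148225 / 3500787849511936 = 0.00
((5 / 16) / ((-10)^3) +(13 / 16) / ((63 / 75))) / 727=64979 / 48854400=0.00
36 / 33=12 / 11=1.09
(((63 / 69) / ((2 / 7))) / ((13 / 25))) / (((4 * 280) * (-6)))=-0.00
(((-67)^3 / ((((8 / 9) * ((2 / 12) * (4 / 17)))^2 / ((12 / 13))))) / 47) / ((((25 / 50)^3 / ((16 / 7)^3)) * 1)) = -97328716190208 / 209573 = -464414386.35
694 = 694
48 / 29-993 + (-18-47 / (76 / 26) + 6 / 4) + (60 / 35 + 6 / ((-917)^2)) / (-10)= -474493866101 / 463329839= -1024.10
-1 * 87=-87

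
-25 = -25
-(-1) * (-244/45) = -5.42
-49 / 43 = -1.14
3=3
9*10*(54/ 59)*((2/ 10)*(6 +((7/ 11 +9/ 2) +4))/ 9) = 17982/ 649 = 27.71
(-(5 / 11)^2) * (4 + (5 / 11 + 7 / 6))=-1.16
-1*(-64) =64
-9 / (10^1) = -9 / 10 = -0.90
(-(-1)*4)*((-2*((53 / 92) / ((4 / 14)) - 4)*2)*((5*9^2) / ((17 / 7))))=2069550 / 391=5292.97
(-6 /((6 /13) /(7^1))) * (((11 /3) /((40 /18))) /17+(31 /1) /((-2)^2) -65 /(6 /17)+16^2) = -3697967 /510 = -7250.92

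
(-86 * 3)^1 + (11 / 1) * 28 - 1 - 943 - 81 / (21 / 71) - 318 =-10401 / 7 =-1485.86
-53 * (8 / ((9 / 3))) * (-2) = 848 / 3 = 282.67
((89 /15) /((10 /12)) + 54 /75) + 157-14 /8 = 16309 /100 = 163.09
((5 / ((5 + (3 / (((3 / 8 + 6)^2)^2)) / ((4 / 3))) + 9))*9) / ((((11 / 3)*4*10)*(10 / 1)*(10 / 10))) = 20295603 / 9261709600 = 0.00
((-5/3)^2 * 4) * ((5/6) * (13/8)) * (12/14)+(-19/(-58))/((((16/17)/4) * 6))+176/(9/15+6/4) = 2833703/29232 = 96.94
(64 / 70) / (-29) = -32 / 1015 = -0.03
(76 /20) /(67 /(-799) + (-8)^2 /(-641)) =-9731021 /470415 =-20.69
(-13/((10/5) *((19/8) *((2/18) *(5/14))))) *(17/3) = -37128/95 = -390.82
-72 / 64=-9 / 8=-1.12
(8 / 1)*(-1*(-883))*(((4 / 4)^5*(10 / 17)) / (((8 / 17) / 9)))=79470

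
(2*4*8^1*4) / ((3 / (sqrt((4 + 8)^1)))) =512*sqrt(3) / 3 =295.60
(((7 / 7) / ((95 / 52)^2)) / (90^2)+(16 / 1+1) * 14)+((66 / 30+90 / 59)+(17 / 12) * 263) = 2649543008411 / 4313047500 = 614.31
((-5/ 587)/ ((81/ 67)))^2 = 112225/ 2260717209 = 0.00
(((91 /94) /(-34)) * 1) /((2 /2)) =-91 /3196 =-0.03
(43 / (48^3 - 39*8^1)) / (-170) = -43 / 18747600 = -0.00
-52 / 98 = -26 / 49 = -0.53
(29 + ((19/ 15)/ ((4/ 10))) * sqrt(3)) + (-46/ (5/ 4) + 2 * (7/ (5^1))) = -5 + 19 * sqrt(3)/ 6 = 0.48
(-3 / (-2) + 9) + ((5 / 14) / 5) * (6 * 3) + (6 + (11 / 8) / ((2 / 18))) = 1689 / 56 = 30.16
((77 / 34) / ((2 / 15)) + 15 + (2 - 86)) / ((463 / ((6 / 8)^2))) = -31833 / 503744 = -0.06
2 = 2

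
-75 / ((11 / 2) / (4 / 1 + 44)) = -7200 / 11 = -654.55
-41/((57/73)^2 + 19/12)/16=-655467/560956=-1.17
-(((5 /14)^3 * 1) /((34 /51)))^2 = -140625 /30118144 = -0.00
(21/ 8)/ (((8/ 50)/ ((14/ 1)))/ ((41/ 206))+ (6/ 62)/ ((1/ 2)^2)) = 5.91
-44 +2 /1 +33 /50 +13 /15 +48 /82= -39.89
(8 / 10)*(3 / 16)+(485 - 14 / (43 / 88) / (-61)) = 25475609 / 52460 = 485.62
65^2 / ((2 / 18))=38025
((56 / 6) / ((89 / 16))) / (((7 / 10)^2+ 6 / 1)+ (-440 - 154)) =-6400 / 2240931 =-0.00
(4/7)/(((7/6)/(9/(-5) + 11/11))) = -96/245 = -0.39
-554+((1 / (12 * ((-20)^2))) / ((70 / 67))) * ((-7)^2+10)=-186140047 / 336000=-553.99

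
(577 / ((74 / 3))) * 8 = 6924 / 37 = 187.14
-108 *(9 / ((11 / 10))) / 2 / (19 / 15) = -72900 / 209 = -348.80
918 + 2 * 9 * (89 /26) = 979.62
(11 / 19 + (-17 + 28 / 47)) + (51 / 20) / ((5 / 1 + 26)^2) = -271571497 / 17163460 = -15.82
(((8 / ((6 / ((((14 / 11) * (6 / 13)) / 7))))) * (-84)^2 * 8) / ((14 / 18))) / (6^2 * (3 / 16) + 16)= 663552 / 1859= 356.94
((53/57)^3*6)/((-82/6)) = -297754/843657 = -0.35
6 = 6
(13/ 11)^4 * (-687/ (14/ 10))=-98107035/ 102487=-957.26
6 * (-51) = -306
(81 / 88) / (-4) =-81 / 352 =-0.23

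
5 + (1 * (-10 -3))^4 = 28566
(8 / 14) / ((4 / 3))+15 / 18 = 53 / 42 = 1.26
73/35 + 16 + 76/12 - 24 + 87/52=11423/5460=2.09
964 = 964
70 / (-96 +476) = 7 / 38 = 0.18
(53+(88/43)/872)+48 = 101.00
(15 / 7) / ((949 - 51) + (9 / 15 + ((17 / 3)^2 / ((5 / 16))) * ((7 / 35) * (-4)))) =3375 / 1285823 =0.00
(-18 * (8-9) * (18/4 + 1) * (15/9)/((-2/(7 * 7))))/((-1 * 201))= 2695/134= 20.11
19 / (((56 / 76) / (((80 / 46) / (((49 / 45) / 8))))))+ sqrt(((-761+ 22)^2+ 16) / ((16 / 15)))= 2599200 / 7889+ sqrt(8192055) / 4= 1045.02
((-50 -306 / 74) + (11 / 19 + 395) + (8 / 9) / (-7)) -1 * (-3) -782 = -19384550 / 44289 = -437.68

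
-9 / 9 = -1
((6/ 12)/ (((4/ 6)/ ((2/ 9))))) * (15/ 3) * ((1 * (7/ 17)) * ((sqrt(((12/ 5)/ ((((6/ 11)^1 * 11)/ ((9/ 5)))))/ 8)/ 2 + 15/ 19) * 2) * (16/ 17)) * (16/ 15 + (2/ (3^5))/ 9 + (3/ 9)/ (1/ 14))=12289984/ 3532005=3.48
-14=-14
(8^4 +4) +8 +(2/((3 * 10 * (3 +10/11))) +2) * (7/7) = 2650961/645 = 4110.02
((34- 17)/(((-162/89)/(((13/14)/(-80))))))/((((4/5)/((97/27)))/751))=1432827643/3919104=365.60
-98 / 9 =-10.89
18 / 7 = 2.57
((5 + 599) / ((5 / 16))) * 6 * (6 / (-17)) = -347904 / 85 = -4092.99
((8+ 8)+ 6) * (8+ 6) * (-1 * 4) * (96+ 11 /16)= -119119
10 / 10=1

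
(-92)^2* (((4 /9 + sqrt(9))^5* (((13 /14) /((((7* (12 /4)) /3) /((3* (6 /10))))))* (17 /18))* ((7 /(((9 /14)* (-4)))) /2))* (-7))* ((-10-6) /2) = -187432303198504 /2657205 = -70537389.17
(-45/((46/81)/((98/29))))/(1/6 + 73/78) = -242.86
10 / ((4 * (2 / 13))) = 65 / 4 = 16.25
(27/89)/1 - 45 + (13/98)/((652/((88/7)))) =-222393275/4975901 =-44.69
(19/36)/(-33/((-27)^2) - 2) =-513/1988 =-0.26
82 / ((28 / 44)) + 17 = 145.86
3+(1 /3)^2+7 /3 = 49 /9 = 5.44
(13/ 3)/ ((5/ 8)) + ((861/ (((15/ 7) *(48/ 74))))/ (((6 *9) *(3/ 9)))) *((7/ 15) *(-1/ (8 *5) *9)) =478069/ 144000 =3.32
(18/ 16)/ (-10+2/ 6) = -27/ 232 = -0.12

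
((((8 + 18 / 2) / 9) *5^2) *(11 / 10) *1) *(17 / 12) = 15895 / 216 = 73.59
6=6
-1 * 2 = -2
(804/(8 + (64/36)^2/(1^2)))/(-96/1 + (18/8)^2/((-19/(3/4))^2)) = -250770816/334148797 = -0.75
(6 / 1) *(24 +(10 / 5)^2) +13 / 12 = 2029 / 12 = 169.08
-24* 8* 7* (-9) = 12096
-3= -3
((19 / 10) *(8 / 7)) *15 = 228 / 7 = 32.57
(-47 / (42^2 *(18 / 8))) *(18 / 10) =-47 / 2205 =-0.02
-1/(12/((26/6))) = -0.36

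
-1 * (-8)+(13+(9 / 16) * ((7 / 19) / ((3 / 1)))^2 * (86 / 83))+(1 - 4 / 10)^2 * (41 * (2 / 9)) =145553003 / 5992600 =24.29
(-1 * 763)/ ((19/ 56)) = -42728/ 19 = -2248.84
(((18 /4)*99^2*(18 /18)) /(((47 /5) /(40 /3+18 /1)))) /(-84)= -49005 /28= -1750.18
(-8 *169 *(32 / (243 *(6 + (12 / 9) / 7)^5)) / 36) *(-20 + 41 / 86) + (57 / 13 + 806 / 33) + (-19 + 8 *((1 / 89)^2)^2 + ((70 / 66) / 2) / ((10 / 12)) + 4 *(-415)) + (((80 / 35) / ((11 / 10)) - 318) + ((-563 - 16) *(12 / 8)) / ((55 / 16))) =-28472590763383437464054 / 12836357246597259375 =-2218.12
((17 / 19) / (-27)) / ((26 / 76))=-34 / 351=-0.10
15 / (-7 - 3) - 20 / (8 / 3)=-9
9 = 9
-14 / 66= -7 / 33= -0.21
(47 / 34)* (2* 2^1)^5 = 24064 / 17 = 1415.53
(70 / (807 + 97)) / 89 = 35 / 40228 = 0.00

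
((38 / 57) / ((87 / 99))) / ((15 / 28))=616 / 435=1.42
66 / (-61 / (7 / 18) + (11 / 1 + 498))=462 / 2465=0.19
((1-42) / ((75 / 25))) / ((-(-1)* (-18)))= 41 / 54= 0.76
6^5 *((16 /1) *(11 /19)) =1368576 /19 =72030.32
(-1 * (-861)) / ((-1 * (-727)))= 861 / 727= 1.18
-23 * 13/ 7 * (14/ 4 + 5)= -5083/ 14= -363.07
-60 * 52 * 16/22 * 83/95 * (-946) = 35632896/19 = 1875415.58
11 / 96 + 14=1355 / 96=14.11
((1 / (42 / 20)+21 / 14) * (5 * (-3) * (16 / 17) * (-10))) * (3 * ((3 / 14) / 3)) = 49800 / 833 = 59.78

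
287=287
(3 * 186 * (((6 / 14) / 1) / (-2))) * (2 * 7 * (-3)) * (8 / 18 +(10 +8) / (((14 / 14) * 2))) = 47430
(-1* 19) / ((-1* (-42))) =-19 / 42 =-0.45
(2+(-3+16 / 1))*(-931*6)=-83790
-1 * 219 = -219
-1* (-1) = 1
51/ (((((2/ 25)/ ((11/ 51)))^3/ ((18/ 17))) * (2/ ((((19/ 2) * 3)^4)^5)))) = 2725807580268232833840507669225159083296875/ 41213231104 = 66139138020742961882392570000000.00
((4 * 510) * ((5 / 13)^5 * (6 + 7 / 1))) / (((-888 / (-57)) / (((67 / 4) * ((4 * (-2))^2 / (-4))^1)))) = -4057687500 / 1056757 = -3839.75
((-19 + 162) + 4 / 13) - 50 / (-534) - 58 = 296428 / 3471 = 85.40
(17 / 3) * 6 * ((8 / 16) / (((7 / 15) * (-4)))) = -255 / 28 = -9.11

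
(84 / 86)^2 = 1764 / 1849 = 0.95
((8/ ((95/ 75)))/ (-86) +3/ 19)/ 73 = 69/ 59641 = 0.00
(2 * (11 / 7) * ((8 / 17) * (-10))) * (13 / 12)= -5720 / 357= -16.02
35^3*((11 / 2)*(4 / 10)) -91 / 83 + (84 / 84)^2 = 7828967 / 83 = 94324.90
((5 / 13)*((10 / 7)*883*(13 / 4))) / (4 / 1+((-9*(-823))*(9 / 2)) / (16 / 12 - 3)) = -110375 / 1399643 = -0.08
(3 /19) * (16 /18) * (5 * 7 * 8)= 2240 /57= 39.30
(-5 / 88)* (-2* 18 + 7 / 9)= 1585 / 792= 2.00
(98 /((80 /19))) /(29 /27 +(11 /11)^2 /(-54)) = 441 /20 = 22.05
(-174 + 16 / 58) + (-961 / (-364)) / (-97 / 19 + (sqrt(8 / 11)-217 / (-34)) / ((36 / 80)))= -4470574186211045 / 25778877026812-3007805070* sqrt(22) / 222231698507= -173.48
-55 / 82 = -0.67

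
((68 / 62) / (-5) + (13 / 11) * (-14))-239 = -436079 / 1705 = -255.76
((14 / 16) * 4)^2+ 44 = 225 / 4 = 56.25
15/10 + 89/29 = 265/58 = 4.57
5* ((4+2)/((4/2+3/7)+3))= 105/19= 5.53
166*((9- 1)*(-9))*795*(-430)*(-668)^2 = 1823178092428800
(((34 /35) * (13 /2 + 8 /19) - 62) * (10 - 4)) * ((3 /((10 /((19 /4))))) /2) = -330831 /1400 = -236.31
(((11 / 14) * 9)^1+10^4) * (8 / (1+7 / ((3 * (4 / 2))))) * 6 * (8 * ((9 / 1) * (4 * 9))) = 52291671552 / 91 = 574633753.32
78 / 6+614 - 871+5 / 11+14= -2525 / 11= -229.55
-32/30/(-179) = 16/2685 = 0.01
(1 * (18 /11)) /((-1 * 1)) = -18 /11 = -1.64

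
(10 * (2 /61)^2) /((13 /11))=440 /48373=0.01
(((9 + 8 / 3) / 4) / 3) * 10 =175 / 18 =9.72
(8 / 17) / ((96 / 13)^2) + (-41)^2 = 32920873 / 19584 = 1681.01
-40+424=384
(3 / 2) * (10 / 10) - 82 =-161 / 2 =-80.50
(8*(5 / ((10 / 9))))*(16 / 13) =576 / 13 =44.31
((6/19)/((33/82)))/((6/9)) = 246/209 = 1.18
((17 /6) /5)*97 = 1649 /30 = 54.97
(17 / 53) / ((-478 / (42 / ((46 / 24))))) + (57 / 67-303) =-5898194232 / 19519847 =-302.16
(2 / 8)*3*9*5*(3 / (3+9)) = 135 / 16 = 8.44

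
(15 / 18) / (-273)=-0.00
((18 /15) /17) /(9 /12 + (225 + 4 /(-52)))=0.00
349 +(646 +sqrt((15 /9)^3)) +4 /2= 5 * sqrt(15) /9 +997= 999.15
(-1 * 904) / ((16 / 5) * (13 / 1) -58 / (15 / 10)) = -3390 / 11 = -308.18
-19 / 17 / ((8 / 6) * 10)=-57 / 680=-0.08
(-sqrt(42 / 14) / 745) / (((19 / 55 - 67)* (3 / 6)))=11* sqrt(3) / 273117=0.00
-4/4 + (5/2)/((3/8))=17/3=5.67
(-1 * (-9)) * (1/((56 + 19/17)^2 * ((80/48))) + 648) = 27493251363/4714205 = 5832.00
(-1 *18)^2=324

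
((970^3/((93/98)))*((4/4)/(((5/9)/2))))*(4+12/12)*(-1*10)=-5366517240000/31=-173113459354.84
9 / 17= 0.53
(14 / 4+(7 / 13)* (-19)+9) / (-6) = -59 / 156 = -0.38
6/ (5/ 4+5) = 24/ 25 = 0.96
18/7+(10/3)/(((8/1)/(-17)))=-379/84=-4.51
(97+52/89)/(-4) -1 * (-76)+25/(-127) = 2324217/45212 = 51.41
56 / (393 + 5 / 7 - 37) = 392 / 2497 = 0.16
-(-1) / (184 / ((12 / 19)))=3 / 874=0.00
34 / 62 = 0.55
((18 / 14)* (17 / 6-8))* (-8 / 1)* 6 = 2232 / 7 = 318.86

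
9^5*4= 236196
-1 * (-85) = 85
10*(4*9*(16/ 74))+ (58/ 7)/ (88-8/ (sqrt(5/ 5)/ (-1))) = 968753/ 12432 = 77.92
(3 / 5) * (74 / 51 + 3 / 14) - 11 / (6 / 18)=-38081 / 1190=-32.00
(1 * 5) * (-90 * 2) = -900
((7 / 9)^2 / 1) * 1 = 49 / 81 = 0.60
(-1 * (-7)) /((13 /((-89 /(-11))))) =623 /143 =4.36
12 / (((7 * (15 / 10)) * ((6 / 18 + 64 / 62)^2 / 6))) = 415152 / 112903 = 3.68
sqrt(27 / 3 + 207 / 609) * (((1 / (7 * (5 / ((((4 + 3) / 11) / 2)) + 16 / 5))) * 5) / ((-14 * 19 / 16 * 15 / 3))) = -40 * sqrt(96222) / 8936669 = -0.00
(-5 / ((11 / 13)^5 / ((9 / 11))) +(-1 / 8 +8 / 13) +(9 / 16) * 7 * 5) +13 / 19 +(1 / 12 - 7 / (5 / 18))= -13.69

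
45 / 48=15 / 16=0.94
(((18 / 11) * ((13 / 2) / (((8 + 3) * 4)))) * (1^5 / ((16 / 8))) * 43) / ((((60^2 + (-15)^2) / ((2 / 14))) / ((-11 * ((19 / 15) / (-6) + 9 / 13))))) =-24209 / 23562000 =-0.00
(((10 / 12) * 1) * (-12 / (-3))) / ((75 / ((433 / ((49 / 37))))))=32042 / 2205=14.53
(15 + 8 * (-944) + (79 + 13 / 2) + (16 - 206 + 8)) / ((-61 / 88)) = 671748 / 61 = 11012.26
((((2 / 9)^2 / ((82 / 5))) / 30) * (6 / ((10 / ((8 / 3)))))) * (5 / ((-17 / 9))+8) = 728 / 846855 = 0.00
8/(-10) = -4/5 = -0.80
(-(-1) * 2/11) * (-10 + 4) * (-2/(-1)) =-24/11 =-2.18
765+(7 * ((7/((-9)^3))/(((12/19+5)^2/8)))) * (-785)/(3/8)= 20043502055/25038963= 800.49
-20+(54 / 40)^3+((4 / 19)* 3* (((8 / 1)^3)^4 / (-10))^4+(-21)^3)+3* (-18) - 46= 1070435769529469910793714477087121345159369853 / 760000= 1408468117801934093149624000000000000000.00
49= 49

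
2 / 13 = 0.15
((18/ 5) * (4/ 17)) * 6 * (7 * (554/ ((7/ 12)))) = 2871936/ 85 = 33787.48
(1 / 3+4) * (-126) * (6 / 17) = -3276 / 17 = -192.71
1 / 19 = 0.05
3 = 3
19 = 19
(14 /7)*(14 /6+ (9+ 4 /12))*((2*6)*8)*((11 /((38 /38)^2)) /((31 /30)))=739200 /31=23845.16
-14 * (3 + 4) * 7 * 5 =-3430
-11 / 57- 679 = -38714 / 57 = -679.19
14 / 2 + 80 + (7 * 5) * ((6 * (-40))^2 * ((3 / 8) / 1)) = 756087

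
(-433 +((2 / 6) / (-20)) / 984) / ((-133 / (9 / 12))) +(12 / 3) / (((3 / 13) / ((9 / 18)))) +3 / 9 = 119792161 / 10469760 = 11.44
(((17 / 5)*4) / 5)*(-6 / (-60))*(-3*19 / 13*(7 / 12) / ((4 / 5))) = -2261 / 2600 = -0.87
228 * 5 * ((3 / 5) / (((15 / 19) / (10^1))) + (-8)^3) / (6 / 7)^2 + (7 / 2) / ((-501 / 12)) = -392113036 / 501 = -782660.75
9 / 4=2.25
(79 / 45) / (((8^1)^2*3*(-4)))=-79 / 34560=-0.00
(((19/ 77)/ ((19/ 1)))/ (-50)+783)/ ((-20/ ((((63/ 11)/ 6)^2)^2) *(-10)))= 83753214867/ 25768160000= 3.25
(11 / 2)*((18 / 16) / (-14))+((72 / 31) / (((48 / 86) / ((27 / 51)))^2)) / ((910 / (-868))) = -10246779 / 4207840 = -2.44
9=9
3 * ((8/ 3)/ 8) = 1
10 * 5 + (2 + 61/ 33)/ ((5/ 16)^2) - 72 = 14362/ 825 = 17.41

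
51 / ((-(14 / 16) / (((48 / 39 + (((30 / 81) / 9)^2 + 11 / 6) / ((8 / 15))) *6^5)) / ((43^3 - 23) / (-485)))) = 413479940592064 / 1191645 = 346982482.70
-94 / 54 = -1.74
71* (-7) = -497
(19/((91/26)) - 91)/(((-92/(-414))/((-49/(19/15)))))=566055/38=14896.18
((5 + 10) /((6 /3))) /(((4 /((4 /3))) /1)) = 5 /2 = 2.50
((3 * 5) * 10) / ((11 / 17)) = 2550 / 11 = 231.82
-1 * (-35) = 35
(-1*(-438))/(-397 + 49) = -73/58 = -1.26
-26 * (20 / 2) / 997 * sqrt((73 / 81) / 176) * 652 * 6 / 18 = -42380 * sqrt(803) / 296109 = -4.06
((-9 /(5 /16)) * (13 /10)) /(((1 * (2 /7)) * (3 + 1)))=-819 /25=-32.76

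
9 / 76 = 0.12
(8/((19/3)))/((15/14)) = 112/95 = 1.18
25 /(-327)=-25 /327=-0.08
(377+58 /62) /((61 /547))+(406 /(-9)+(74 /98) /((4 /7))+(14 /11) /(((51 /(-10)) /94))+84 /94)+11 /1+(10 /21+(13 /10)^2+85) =89545613970007 /26176498425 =3420.84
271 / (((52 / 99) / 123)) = 3299967 / 52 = 63460.90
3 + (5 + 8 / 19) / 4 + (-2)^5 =-2101 / 76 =-27.64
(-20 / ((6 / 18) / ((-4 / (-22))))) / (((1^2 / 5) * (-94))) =0.58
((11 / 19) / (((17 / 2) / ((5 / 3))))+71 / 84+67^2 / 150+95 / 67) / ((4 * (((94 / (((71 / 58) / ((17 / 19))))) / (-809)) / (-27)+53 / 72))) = 758915375069511 / 69470619067150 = 10.92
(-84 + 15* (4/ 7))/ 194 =-264/ 679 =-0.39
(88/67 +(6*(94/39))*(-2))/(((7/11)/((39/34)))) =-396792/7973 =-49.77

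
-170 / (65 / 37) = -1258 / 13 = -96.77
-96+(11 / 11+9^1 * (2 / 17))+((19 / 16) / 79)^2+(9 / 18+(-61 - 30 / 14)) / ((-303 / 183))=-1077409148373 / 19202708224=-56.11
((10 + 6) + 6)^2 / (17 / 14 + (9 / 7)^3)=332024 / 2291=144.93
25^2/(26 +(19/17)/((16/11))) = 170000/7281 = 23.35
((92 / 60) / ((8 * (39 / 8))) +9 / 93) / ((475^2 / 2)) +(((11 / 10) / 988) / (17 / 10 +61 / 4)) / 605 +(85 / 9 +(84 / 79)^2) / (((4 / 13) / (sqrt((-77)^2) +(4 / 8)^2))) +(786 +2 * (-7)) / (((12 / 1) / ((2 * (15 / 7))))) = 801451723473818472907 / 273466895728950000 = 2930.71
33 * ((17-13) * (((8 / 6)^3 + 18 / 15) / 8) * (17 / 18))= 45067 / 810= 55.64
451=451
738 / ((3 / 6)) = 1476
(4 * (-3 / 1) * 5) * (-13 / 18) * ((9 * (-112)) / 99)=-14560 / 33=-441.21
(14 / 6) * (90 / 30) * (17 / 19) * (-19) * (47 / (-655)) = 5593 / 655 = 8.54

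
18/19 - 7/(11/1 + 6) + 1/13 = 2572/4199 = 0.61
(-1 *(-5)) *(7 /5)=7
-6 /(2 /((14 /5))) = -42 /5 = -8.40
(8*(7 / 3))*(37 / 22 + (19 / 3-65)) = -105308 / 99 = -1063.72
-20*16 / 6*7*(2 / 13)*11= -24640 / 39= -631.79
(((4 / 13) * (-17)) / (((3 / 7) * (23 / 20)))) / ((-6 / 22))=104720 / 2691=38.91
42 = 42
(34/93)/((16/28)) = 119/186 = 0.64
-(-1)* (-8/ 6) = -4/ 3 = -1.33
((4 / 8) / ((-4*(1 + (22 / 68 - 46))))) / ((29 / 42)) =51 / 12586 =0.00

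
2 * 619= 1238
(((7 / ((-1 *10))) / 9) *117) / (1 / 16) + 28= -588 / 5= -117.60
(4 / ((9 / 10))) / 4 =10 / 9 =1.11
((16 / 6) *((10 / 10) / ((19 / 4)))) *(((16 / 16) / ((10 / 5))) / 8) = 2 / 57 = 0.04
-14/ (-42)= 1/ 3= 0.33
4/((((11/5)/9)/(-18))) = -3240/11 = -294.55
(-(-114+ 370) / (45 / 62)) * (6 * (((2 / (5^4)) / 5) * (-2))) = 2.71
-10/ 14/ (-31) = 5/ 217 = 0.02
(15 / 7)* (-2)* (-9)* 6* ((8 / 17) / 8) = 1620 / 119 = 13.61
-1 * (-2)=2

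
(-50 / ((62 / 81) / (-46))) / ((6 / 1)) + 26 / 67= 1040981 / 2077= 501.19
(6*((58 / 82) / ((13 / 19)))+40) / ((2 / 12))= 147756 / 533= 277.22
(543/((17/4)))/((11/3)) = 6516/187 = 34.84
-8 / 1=-8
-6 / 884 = -3 / 442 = -0.01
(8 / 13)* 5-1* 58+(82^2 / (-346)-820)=-2011408 / 2249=-894.36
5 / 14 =0.36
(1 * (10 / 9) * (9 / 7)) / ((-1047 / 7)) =-10 / 1047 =-0.01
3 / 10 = 0.30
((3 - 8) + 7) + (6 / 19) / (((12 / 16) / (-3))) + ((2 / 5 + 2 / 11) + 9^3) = 763183 / 1045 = 730.32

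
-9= -9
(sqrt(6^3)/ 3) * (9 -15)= -12 * sqrt(6)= -29.39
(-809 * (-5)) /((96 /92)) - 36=92171 /24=3840.46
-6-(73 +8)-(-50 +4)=-41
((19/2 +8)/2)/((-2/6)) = -105/4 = -26.25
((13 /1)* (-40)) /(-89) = 520 /89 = 5.84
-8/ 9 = -0.89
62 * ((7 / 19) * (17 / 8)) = 3689 / 76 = 48.54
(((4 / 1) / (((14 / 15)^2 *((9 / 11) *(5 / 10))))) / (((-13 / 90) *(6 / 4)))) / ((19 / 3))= -99000 / 12103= -8.18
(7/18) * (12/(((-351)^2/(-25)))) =-350/369603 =-0.00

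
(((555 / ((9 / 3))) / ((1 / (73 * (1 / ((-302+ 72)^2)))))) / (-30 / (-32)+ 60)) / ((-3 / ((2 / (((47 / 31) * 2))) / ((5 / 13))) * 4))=-83731 / 139854375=-0.00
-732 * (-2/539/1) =2.72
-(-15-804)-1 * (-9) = 828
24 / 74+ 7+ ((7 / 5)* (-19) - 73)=-17071 / 185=-92.28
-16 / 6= -8 / 3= -2.67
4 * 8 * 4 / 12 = 32 / 3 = 10.67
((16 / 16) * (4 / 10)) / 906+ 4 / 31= 9091 / 70215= 0.13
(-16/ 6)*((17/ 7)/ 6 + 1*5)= -908/ 63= -14.41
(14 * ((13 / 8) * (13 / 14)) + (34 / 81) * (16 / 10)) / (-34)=-70621 / 110160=-0.64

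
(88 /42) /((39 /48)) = 704 /273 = 2.58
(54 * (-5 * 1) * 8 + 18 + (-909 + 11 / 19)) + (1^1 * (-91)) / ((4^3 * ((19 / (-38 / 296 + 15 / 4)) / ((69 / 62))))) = -4255001557 / 1394752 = -3050.72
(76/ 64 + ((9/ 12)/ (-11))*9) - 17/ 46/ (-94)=109929/ 190256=0.58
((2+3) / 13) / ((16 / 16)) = 5 / 13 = 0.38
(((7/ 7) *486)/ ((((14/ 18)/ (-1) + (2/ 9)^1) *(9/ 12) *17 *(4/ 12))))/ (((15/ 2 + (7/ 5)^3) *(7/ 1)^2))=-874800/ 2133313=-0.41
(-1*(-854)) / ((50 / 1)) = 427 / 25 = 17.08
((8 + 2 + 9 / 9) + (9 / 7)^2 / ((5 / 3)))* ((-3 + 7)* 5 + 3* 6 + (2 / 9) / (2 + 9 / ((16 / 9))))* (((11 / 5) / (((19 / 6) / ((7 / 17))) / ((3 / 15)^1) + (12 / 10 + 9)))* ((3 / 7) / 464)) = 2765477 / 145183570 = 0.02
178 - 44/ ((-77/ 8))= 1278/ 7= 182.57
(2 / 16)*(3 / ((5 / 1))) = 3 / 40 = 0.08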